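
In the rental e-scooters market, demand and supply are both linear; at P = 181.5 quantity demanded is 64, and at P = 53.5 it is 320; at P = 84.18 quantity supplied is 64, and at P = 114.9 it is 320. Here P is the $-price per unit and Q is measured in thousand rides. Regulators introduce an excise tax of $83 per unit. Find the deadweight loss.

$5555.65 thousand

Demand slope = (53.5 − 181.5)/(320 − 64) = −0.5, so P = 213.5 − 0.5Q.
Supply slope = (114.9 − 84.18)/(320 − 64) = 0.12, so P = 76.5 + 0.12Q.
Competitive equilibrium: 213.5 − 0.5Q = 76.5 + 0.12Q → Q* = 220.96774, P* = 103.01613.
With the tax, the buyer price exceeds the seller price by 83: (213.5 − 0.5Q) − (76.5 + 0.12Q) = 83 → Q' = 87.09677.
ΔQ = 220.96774 − 87.09677 = 133.87097; the wedge equals the tax, 83.
Welfare loss = ½ × 133.87097 × 83 = $5555.65 thousand.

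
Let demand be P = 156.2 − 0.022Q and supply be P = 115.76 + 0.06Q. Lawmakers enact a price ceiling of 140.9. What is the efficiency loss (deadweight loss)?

Competitive equilibrium: 156.2 − 0.022Q = 115.76 + 0.06Q → Q* = 493.1707, P* = 145.3502.
At the ceiling P = 140.9, quantity supplied = (140.9 − 115.76)/0.06 = 419.
Willingness to pay at Q' = 419: 156.2 − 0.022·419 = 146.982.
ΔQ = 493.1707 − 419 = 74.1707; wedge = 146.982 − 140.9 = 6.082.
DWL = ½ × 74.1707 × 6.082 = 225.55.

225.55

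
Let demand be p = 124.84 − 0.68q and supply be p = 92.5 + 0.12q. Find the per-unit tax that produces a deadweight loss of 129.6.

Competitive equilibrium: 124.84 − 0.68q = 92.5 + 0.12q → q* = 40.425, p* = 97.351.
A tax t gives Δq = t/0.8 and wedge t, so DWL = t²/1.6.
t²/1.6 = 129.6 → t² = 207.36 → t = 14.4.

14.4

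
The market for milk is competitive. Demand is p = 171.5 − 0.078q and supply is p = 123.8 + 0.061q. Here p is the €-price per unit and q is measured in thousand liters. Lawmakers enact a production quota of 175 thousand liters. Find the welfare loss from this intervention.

€1965.43 thousand

Competitive equilibrium: 171.5 − 0.078q = 123.8 + 0.061q → q* = 343.1655, p* = 144.7331.
At q = 175: demand price = 171.5 − 0.078·175 = 157.85; supply price = 123.8 + 0.061·175 = 134.475.
Δq = 343.1655 − 175 = 168.1655; wedge = 157.85 − 134.475 = 23.375.
Deadweight loss = ½ × 168.1655 × 23.375 = €1965.43 thousand.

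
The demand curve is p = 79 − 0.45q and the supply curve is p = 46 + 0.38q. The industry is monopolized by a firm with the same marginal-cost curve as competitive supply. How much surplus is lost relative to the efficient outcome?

81.08

Competitive equilibrium: 79 − 0.45q = 46 + 0.38q → q* = 39.759, p* = 61.1084.
Marginal revenue: MR = 79 − 0.9q. Set MR = MC: 79 − 0.9q = 46 + 0.38q → q_m = 25.7813.
Price p_m = 79 − 0.45·25.7813 = 67.3984; MC(q_m) = 46 + 0.38·25.7813 = 55.7969.
Competitive q* = 39.759, so Δq = 13.9777; wedge = 67.3984 − 55.7969 = 11.6015.
Deadweight loss = ½ × 13.9777 × 11.6015 = 81.08.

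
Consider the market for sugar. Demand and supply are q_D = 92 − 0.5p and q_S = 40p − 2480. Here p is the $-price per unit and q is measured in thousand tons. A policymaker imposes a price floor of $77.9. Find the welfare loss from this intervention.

In inverse form: demand p = 184 − 2q, supply p = 62 + 0.025q.
Competitive equilibrium: 184 − 2q = 62 + 0.025q → q* = 60.2469, p* = 63.5062.
At the floor p = 77.9, quantity demanded = (184 − 77.9)/2 = 53.05.
Sellers' marginal cost at q' = 53.05: 62 + 0.025·53.05 = 63.3263.
Δq = 60.2469 − 53.05 = 7.1969; wedge = 77.9 − 63.3263 = 14.5737.
The triangle = ½ × 7.1969 × 14.5737 = $52.44 thousand.

$52.44 thousand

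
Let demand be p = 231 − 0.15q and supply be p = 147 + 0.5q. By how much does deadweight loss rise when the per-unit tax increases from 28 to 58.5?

Competitive equilibrium: 231 − 0.15q = 147 + 0.5q → q* = 129.2308, p* = 211.6154.
For a per-unit tax t: Δq = t/0.65, so DWL = ½·t·(t/0.65) = t²/1.3.
At t = 28: DWL = 603.077. At t = 58.5: DWL = 2632.5.
Increase = 2632.5 − 603.077 = 2029.42.

2029.42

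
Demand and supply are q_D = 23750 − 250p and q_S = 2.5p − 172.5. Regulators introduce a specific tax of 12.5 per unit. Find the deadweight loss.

193.38

In inverse form: demand p = 95 − 0.004q, supply p = 69 + 0.4q.
Competitive equilibrium: 95 − 0.004q = 69 + 0.4q → q* = 64.3564, p* = 94.7426.
With the tax, the buyer price exceeds the seller price by 12.5: (95 − 0.004q) − (69 + 0.4q) = 12.5 → q' = 33.4158.
Δq = 64.3564 − 33.4158 = 30.9406; the wedge equals the tax, 12.5.
DWL = ½ × 30.9406 × 12.5 = 193.38.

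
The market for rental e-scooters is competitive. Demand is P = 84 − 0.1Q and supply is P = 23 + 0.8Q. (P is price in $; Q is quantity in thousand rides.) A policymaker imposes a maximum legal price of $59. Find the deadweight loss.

Competitive equilibrium: 84 − 0.1Q = 23 + 0.8Q → Q* = 67.7778, P* = 77.2222.
At the ceiling P = 59, quantity supplied = (59 − 23)/0.8 = 45.
Willingness to pay at Q' = 45: 84 − 0.1·45 = 79.5.
ΔQ = 67.7778 − 45 = 22.7778; wedge = 79.5 − 59 = 20.5.
The triangle = ½ × 22.7778 × 20.5 = $233.47 thousand.

$233.47 thousand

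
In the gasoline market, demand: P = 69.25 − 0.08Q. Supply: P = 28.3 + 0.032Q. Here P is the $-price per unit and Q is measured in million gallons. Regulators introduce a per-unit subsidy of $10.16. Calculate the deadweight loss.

$460.83 million

Competitive equilibrium: 69.25 − 0.08Q = 28.3 + 0.032Q → Q* = 365.625, P* = 40.
The subsidy lowers effective supply by 10.16: P = 18.14 + 0.032Q.
New quantity: 69.25 − 0.08Q = 18.14 + 0.032Q → Q' = 456.3393.
Overproduction ΔQ = 456.3393 − 365.625 = 90.7143; wedge = subsidy = 10.16.
Welfare loss = ½ × 90.7143 × 10.16 = $460.83 million.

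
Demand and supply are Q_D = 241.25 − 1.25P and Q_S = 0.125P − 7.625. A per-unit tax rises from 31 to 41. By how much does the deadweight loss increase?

40.91

In inverse form: demand P = 193 − 0.8Q, supply P = 61 + 8Q.
Competitive equilibrium: 193 − 0.8Q = 61 + 8Q → Q* = 15, P* = 181.
For a per-unit tax t: ΔQ = t/8.8, so DWL = ½·t·(t/8.8) = t²/17.6.
At t = 31: DWL = 54.602. At t = 41: DWL = 95.511.
Increase = 95.511 − 54.602 = 40.91.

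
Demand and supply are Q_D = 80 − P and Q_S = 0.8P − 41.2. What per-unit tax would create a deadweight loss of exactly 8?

6

In inverse form: demand P = 80 − Q, supply P = 51.5 + 1.25Q.
Competitive equilibrium: 80 − Q = 51.5 + 1.25Q → Q* = 12.6667, P* = 67.3333.
A tax t gives ΔQ = t/2.25 and wedge t, so DWL = t²/4.5.
t²/4.5 = 8 → t² = 36 → t = 6.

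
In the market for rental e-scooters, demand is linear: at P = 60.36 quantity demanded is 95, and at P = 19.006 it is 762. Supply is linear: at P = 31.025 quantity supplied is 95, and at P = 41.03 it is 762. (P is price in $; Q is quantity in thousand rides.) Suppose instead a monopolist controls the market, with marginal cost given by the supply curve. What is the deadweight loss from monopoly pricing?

Demand slope = (19.006 − 60.36)/(762 − 95) = −0.062, so P = 66.25 − 0.062Q.
Supply slope = (41.03 − 31.025)/(762 − 95) = 0.015, so P = 29.6 + 0.015Q.
Competitive equilibrium: 66.25 − 0.062Q = 29.6 + 0.015Q → Q* = 475.974, P* = 36.7396.
Marginal revenue: MR = 66.25 − 0.124Q. Set MR = MC: 66.25 − 0.124Q = 29.6 + 0.015Q → Q_m = 263.6691.
Price P_m = 66.25 − 0.062·263.6691 = 49.9025; MC(Q_m) = 29.6 + 0.015·263.6691 = 33.555.
Competitive Q* = 475.974, so ΔQ = 212.3049; wedge = 49.9025 − 33.555 = 16.3475.
Deadweight loss = ½ × 212.3049 × 16.3475 = $1735.33 thousand.

$1735.33 thousand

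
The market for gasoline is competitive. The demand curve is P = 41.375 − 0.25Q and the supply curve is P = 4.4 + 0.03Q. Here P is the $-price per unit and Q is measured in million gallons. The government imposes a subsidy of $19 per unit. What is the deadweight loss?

Competitive equilibrium: 41.375 − 0.25Q = 4.4 + 0.03Q → Q* = 132.0536, P* = 8.3616.
The subsidy lowers effective supply by 19: P = 0.03Q − 14.6.
New quantity: 41.375 − 0.25Q = 0.03Q − 14.6 → Q' = 199.9107.
Overproduction ΔQ = 199.9107 − 132.0536 = 67.8571; wedge = subsidy = 19.
The triangle = ½ × 67.8571 × 19 = $644.64 million.

$644.64 million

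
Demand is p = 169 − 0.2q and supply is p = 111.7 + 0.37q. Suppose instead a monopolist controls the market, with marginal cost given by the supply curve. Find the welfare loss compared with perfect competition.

Competitive equilibrium: 169 − 0.2q = 111.7 + 0.37q → q* = 100.5263, p* = 148.8947.
Marginal revenue: MR = 169 − 0.4q. Set MR = MC: 169 − 0.4q = 111.7 + 0.37q → q_m = 74.4156.
Price p_m = 169 − 0.2·74.4156 = 154.1169; MC(q_m) = 111.7 + 0.37·74.4156 = 139.2338.
Competitive q* = 100.5263, so Δq = 26.1107; wedge = 154.1169 − 139.2338 = 14.8831.
The triangle = ½ × 26.1107 × 14.8831 = 194.30.

194.30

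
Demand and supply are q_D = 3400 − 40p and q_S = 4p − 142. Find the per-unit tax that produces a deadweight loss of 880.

In inverse form: demand p = 85 − 0.025q, supply p = 35.5 + 0.25q.
Competitive equilibrium: 85 − 0.025q = 35.5 + 0.25q → q* = 180, p* = 80.5.
A tax t gives Δq = t/0.275 and wedge t, so DWL = t²/0.55.
t²/0.55 = 880 → t² = 484 → t = 22.

22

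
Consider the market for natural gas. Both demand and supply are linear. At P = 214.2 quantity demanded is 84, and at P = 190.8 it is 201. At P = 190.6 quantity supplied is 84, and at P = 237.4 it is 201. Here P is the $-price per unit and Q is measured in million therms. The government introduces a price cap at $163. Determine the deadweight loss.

Demand slope = (190.8 − 214.2)/(201 − 84) = −0.2, so P = 231 − 0.2Q.
Supply slope = (237.4 − 190.6)/(201 − 84) = 0.4, so P = 157 + 0.4Q.
Competitive equilibrium: 231 − 0.2Q = 157 + 0.4Q → Q* = 123.3333, P* = 206.3333.
At the ceiling P = 163, quantity supplied = (163 − 157)/0.4 = 15.
Willingness to pay at Q' = 15: 231 − 0.2·15 = 228.
ΔQ = 123.3333 − 15 = 108.3333; wedge = 228 − 163 = 65.
DWL = ½ × 108.3333 × 65 = $3520.83 million.

$3520.83 million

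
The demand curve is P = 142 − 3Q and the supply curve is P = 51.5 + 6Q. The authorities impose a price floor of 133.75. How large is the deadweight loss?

240.17

Competitive equilibrium: 142 − 3Q = 51.5 + 6Q → Q* = 10.0556, P* = 111.8333.
At the floor P = 133.75, quantity demanded = (142 − 133.75)/3 = 2.75.
Sellers' marginal cost at Q' = 2.75: 51.5 + 6·2.75 = 68.
ΔQ = 10.0556 − 2.75 = 7.3056; wedge = 133.75 − 68 = 65.75.
DWL = ½ × 7.3056 × 65.75 = 240.17.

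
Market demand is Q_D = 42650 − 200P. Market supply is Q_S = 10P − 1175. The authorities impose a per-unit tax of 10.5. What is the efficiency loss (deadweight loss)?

525

In inverse form: demand P = 213.25 − 0.005Q, supply P = 117.5 + 0.1Q.
Competitive equilibrium: 213.25 − 0.005Q = 117.5 + 0.1Q → Q* = 911.9048, P* = 208.6905.
With the tax, the buyer price exceeds the seller price by 10.5: (213.25 − 0.005Q) − (117.5 + 0.1Q) = 10.5 → Q' = 811.9048.
ΔQ = 911.9048 − 811.9048 = 100; the wedge equals the tax, 10.5.
The triangle = ½ × 100 × 10.5 = 525.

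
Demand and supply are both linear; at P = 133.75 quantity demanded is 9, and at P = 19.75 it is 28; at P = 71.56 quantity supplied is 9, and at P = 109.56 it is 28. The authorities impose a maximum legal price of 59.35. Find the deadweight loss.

Demand slope = (19.75 − 133.75)/(28 − 9) = −6, so P = 187.75 − 6Q.
Supply slope = (109.56 − 71.56)/(28 − 9) = 2, so P = 53.56 + 2Q.
Competitive equilibrium: 187.75 − 6Q = 53.56 + 2Q → Q* = 16.7738, P* = 87.1075.
At the ceiling P = 59.35, quantity supplied = (59.35 − 53.56)/2 = 2.895.
Willingness to pay at Q' = 2.895: 187.75 − 6·2.895 = 170.38.
ΔQ = 16.7738 − 2.895 = 13.8788; wedge = 170.38 − 59.35 = 111.03.
DWL = ½ × 13.8788 × 111.03 = 770.48.

770.48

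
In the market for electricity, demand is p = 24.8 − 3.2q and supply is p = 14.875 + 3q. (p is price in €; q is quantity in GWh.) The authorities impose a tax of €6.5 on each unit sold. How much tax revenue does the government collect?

€3.59

Competitive equilibrium: 24.8 − 3.2q = 14.875 + 3q → q* = 1.6008, p* = 19.6774.
With the tax, the buyer price exceeds the seller price by 6.5: (24.8 − 3.2q) − (14.875 + 3q) = 6.5 → q' = 0.5524.
Tax revenue = 6.5 × 0.5524 = €3.59.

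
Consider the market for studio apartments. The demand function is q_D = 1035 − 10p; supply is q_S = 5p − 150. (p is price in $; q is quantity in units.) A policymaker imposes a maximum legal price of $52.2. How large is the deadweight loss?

$2693.40

In inverse form: demand p = 103.5 − 0.1q, supply p = 30 + 0.2q.
Competitive equilibrium: 103.5 − 0.1q = 30 + 0.2q → q* = 245, p* = 79.
At the ceiling p = 52.2, quantity supplied = (52.2 − 30)/0.2 = 111.
Willingness to pay at q' = 111: 103.5 − 0.1·111 = 92.4.
Δq = 245 − 111 = 134; wedge = 92.4 − 52.2 = 40.2.
The triangle = ½ × 134 × 40.2 = $2693.40.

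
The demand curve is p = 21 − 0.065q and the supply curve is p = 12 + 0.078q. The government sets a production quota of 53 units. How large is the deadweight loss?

7.06

Competitive equilibrium: 21 − 0.065q = 12 + 0.078q → q* = 62.9371, p* = 16.9091.
At q = 53: demand price = 21 − 0.065·53 = 17.555; supply price = 12 + 0.078·53 = 16.134.
Δq = 62.9371 − 53 = 9.9371; wedge = 17.555 − 16.134 = 1.421.
DWL = ½ × 9.9371 × 1.421 = 7.06.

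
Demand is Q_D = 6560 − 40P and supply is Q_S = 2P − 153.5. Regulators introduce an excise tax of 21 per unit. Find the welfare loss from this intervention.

420

In inverse form: demand P = 164 − 0.025Q, supply P = 76.75 + 0.5Q.
Competitive equilibrium: 164 − 0.025Q = 76.75 + 0.5Q → Q* = 166.1905, P* = 159.8452.
With the tax, the buyer price exceeds the seller price by 21: (164 − 0.025Q) − (76.75 + 0.5Q) = 21 → Q' = 126.1905.
ΔQ = 166.1905 − 126.1905 = 40; the wedge equals the tax, 21.
Welfare loss = ½ × 40 × 21 = 420.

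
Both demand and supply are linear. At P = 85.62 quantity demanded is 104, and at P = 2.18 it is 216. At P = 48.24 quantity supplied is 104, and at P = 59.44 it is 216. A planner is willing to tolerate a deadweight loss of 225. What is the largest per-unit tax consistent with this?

19.5

Demand slope = (2.18 − 85.62)/(216 − 104) = −0.745, so P = 163.1 − 0.745Q.
Supply slope = (59.44 − 48.24)/(216 − 104) = 0.1, so P = 37.84 + 0.1Q.
Competitive equilibrium: 163.1 − 0.745Q = 37.84 + 0.1Q → Q* = 148.2367, P* = 52.6637.
A tax t gives ΔQ = t/0.845 and wedge t, so DWL = t²/1.69.
t²/1.69 = 225 → t² = 380.25 → t = 19.5.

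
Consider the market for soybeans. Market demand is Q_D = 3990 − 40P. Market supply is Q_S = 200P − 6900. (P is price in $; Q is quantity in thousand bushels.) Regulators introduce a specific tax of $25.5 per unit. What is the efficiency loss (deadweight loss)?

$10837.50 thousand

In inverse form: demand P = 99.75 − 0.025Q, supply P = 34.5 + 0.005Q.
Competitive equilibrium: 99.75 − 0.025Q = 34.5 + 0.005Q → Q* = 2175, P* = 45.375.
With the tax, the buyer price exceeds the seller price by 25.5: (99.75 − 0.025Q) − (34.5 + 0.005Q) = 25.5 → Q' = 1325.
ΔQ = 2175 − 1325 = 850; the wedge equals the tax, 25.5.
Deadweight loss = ½ × 850 × 25.5 = $10837.50 thousand.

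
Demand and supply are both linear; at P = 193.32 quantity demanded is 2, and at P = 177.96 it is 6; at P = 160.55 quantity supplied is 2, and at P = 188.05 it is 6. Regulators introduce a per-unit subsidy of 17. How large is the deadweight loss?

Demand slope = (177.96 − 193.32)/(6 − 2) = −3.84, so P = 201 − 3.84Q.
Supply slope = (188.05 − 160.55)/(6 − 2) = 6.875, so P = 146.8 + 6.875Q.
Competitive equilibrium: 201 − 3.84Q = 146.8 + 6.875Q → Q* = 5.0583, P* = 181.576.
The subsidy lowers effective supply by 17: P = 129.8 + 6.875Q.
New quantity: 201 − 3.84Q = 129.8 + 6.875Q → Q' = 6.6449.
Overproduction ΔQ = 6.6449 − 5.0583 = 1.5866; wedge = subsidy = 17.
The triangle = ½ × 1.5866 × 17 = 13.49.

13.49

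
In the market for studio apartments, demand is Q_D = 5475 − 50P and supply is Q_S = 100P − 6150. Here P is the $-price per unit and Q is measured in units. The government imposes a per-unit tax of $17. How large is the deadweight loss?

$4816.67

In inverse form: demand P = 109.5 − 0.02Q, supply P = 61.5 + 0.01Q.
Competitive equilibrium: 109.5 − 0.02Q = 61.5 + 0.01Q → Q* = 1600, P* = 77.5.
With the tax, the buyer price exceeds the seller price by 17: (109.5 − 0.02Q) − (61.5 + 0.01Q) = 17 → Q' = 1033.3333.
ΔQ = 1600 − 1033.3333 = 566.6667; the wedge equals the tax, 17.
DWL = ½ × 566.6667 × 17 = $4816.67.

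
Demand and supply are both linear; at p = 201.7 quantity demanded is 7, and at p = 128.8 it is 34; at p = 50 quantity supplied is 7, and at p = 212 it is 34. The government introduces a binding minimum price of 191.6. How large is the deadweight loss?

Demand slope = (128.8 − 201.7)/(34 − 7) = −2.7, so p = 220.6 − 2.7q.
Supply slope = (212 − 50)/(34 − 7) = 6, so p = 8 + 6q.
Competitive equilibrium: 220.6 − 2.7q = 8 + 6q → q* = 24.4368, p* = 154.6207.
At the floor p = 191.6, quantity demanded = (220.6 − 191.6)/2.7 = 10.7407.
Sellers' marginal cost at q' = 10.7407: 8 + 6·10.7407 = 72.4442.
Δq = 24.4368 − 10.7407 = 13.6961; wedge = 191.6 − 72.4442 = 119.1558.
The triangle = ½ × 13.6961 × 119.1558 = 815.98.

815.98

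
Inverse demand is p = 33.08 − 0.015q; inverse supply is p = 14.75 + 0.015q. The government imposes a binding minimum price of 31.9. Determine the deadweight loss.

Competitive equilibrium: 33.08 − 0.015q = 14.75 + 0.015q → q* = 611, p* = 23.915.
At the floor p = 31.9, quantity demanded = (33.08 − 31.9)/0.015 = 78.6667.
Sellers' marginal cost at q' = 78.6667: 14.75 + 0.015·78.6667 = 15.93.
Δq = 611 − 78.6667 = 532.3333; wedge = 31.9 − 15.93 = 15.97.
Deadweight loss = ½ × 532.3333 × 15.97 = 4250.68.

4250.68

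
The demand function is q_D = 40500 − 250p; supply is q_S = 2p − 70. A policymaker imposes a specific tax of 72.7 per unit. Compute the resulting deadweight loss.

In inverse form: demand p = 162 − 0.004q, supply p = 35 + 0.5q.
Competitive equilibrium: 162 − 0.004q = 35 + 0.5q → q* = 251.9841, p* = 160.9921.
With the tax, the buyer price exceeds the seller price by 72.7: (162 − 0.004q) − (35 + 0.5q) = 72.7 → q' = 107.7381.
Δq = 251.9841 − 107.7381 = 144.246; the wedge equals the tax, 72.7.
DWL = ½ × 144.246 × 72.7 = 5243.34.

5243.34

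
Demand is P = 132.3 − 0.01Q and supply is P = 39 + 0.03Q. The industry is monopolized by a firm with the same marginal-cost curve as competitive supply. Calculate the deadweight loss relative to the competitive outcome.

4352.445

Competitive equilibrium: 132.3 − 0.01Q = 39 + 0.03Q → Q* = 2332.5, P* = 108.975.
Marginal revenue: MR = 132.3 − 0.02Q. Set MR = MC: 132.3 − 0.02Q = 39 + 0.03Q → Q_m = 1866.
Price P_m = 132.3 − 0.01·1866 = 113.64; MC(Q_m) = 39 + 0.03·1866 = 94.98.
Competitive Q* = 2332.5, so ΔQ = 466.5; wedge = 113.64 − 94.98 = 18.66.
Welfare loss = ½ × 466.5 × 18.66 = 4352.445.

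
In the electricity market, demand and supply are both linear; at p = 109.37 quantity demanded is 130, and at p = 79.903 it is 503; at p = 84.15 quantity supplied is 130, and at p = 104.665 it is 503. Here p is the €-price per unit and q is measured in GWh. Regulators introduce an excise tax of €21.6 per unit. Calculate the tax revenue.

€3391.52

Demand slope = (79.903 − 109.37)/(503 − 130) = −0.079, so p = 119.64 − 0.079q.
Supply slope = (104.665 − 84.15)/(503 − 130) = 0.055, so p = 77 + 0.055q.
Competitive equilibrium: 119.64 − 0.079q = 77 + 0.055q → q* = 318.209, p* = 94.5015.
With the tax, the buyer price exceeds the seller price by 21.6: (119.64 − 0.079q) − (77 + 0.055q) = 21.6 → q' = 157.0149.
Tax revenue = 21.6 × 157.0149 = €3391.52.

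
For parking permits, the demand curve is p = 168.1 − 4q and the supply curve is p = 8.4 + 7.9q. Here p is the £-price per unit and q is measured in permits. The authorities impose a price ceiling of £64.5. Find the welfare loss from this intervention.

Competitive equilibrium: 168.1 − 4q = 8.4 + 7.9q → q* = 13.4202, p* = 114.4193.
At the ceiling p = 64.5, quantity supplied = (64.5 − 8.4)/7.9 = 7.1013.
Willingness to pay at q' = 7.1013: 168.1 − 4·7.1013 = 139.6948.
Δq = 13.4202 − 7.1013 = 6.3189; wedge = 139.6948 − 64.5 = 75.1948.
The triangle = ½ × 6.3189 × 75.1948 = £237.57.

£237.57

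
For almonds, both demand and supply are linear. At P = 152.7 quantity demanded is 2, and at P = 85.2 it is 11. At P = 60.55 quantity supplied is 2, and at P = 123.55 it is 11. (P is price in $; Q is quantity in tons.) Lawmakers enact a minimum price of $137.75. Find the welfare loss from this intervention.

Demand slope = (85.2 − 152.7)/(11 − 2) = −7.5, so P = 167.7 − 7.5Q.
Supply slope = (123.55 − 60.55)/(11 − 2) = 7, so P = 46.55 + 7Q.
Competitive equilibrium: 167.7 − 7.5Q = 46.55 + 7Q → Q* = 8.3552, P* = 105.0362.
At the floor P = 137.75, quantity demanded = (167.7 − 137.75)/7.5 = 3.9933.
Sellers' marginal cost at Q' = 3.9933: 46.55 + 7·3.9933 = 74.5031.
ΔQ = 8.3552 − 3.9933 = 4.3619; wedge = 137.75 − 74.5031 = 63.2469.
DWL = ½ × 4.3619 × 63.2469 = $137.94.

$137.94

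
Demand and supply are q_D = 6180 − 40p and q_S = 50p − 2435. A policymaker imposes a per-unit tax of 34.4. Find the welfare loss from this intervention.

13148.44

In inverse form: demand p = 154.5 − 0.025q, supply p = 48.7 + 0.02q.
Competitive equilibrium: 154.5 − 0.025q = 48.7 + 0.02q → q* = 2351.1111, p* = 95.7222.
With the tax, the buyer price exceeds the seller price by 34.4: (154.5 − 0.025q) − (48.7 + 0.02q) = 34.4 → q' = 1586.6667.
Δq = 2351.1111 − 1586.6667 = 764.4444; the wedge equals the tax, 34.4.
DWL = ½ × 764.4444 × 34.4 = 13148.44.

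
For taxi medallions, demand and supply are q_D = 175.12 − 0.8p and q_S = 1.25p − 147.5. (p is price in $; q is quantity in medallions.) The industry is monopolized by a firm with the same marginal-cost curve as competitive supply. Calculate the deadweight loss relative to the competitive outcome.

In inverse form: demand p = 218.9 − 1.25q, supply p = 118 + 0.8q.
Competitive equilibrium: 218.9 − 1.25q = 118 + 0.8q → q* = 49.2195, p* = 157.3756.
Marginal revenue: MR = 218.9 − 2.5q. Set MR = MC: 218.9 − 2.5q = 118 + 0.8q → q_m = 30.5758.
Price p_m = 218.9 − 1.25·30.5758 = 180.6803; MC(q_m) = 118 + 0.8·30.5758 = 142.4606.
Competitive q* = 49.2195, so Δq = 18.6437; wedge = 180.6803 − 142.4606 = 38.2197.
DWL = ½ × 18.6437 × 38.2197 = $356.28.

$356.28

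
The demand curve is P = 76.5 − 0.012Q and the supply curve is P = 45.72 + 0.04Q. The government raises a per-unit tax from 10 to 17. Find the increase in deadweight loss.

Competitive equilibrium: 76.5 − 0.012Q = 45.72 + 0.04Q → Q* = 591.9231, P* = 69.3969.
For a per-unit tax t: ΔQ = t/0.052, so DWL = ½·t·(t/0.052) = t²/0.104.
At t = 10: DWL = 961.538. At t = 17: DWL = 2778.846.
Increase = 2778.846 − 961.538 = 1817.31.

1817.31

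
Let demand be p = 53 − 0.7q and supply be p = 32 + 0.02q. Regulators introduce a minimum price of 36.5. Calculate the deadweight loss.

Competitive equilibrium: 53 − 0.7q = 32 + 0.02q → q* = 29.1667, p* = 32.5833.
At the floor p = 36.5, quantity demanded = (53 − 36.5)/0.7 = 23.5714.
Sellers' marginal cost at q' = 23.5714: 32 + 0.02·23.5714 = 32.4714.
Δq = 29.1667 − 23.5714 = 5.5953; wedge = 36.5 − 32.4714 = 4.0286.
Deadweight loss = ½ × 5.5953 × 4.0286 = 11.27.

11.27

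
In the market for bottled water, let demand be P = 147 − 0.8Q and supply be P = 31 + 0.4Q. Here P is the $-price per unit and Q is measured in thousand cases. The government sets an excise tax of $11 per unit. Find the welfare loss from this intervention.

$50.42 thousand

Competitive equilibrium: 147 − 0.8Q = 31 + 0.4Q → Q* = 96.6667, P* = 69.6667.
With the tax, the buyer price exceeds the seller price by 11: (147 − 0.8Q) − (31 + 0.4Q) = 11 → Q' = 87.5.
ΔQ = 96.6667 − 87.5 = 9.1667; the wedge equals the tax, 11.
The triangle = ½ × 9.1667 × 11 = $50.42 thousand.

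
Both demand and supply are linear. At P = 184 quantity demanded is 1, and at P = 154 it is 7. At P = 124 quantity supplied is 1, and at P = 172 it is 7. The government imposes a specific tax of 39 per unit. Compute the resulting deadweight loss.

58.50

Demand slope = (154 − 184)/(7 − 1) = −5, so P = 189 − 5Q.
Supply slope = (172 − 124)/(7 − 1) = 8, so P = 116 + 8Q.
Competitive equilibrium: 189 − 5Q = 116 + 8Q → Q* = 5.6154, P* = 160.9231.
With the tax, the buyer price exceeds the seller price by 39: (189 − 5Q) − (116 + 8Q) = 39 → Q' = 2.6154.
ΔQ = 5.6154 − 2.6154 = 3; the wedge equals the tax, 39.
DWL = ½ × 3 × 39 = 58.50.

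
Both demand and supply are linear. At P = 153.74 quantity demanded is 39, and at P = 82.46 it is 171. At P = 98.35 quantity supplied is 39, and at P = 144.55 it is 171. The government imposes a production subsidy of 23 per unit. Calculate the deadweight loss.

Demand slope = (82.46 − 153.74)/(171 − 39) = −0.54, so P = 174.8 − 0.54Q.
Supply slope = (144.55 − 98.35)/(171 − 39) = 0.35, so P = 84.7 + 0.35Q.
Competitive equilibrium: 174.8 − 0.54Q = 84.7 + 0.35Q → Q* = 101.236, P* = 120.1326.
The subsidy lowers effective supply by 23: P = 61.7 + 0.35Q.
New quantity: 174.8 − 0.54Q = 61.7 + 0.35Q → Q' = 127.0787.
Overproduction ΔQ = 127.0787 − 101.236 = 25.8427; wedge = subsidy = 23.
Deadweight loss = ½ × 25.8427 × 23 = 297.19.

297.19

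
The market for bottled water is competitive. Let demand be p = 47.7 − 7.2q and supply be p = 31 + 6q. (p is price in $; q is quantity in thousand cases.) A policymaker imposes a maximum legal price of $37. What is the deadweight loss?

Competitive equilibrium: 47.7 − 7.2q = 31 + 6q → q* = 1.2652, p* = 38.5909.
At the ceiling p = 37, quantity supplied = (37 − 31)/6 = 1.
Willingness to pay at q' = 1: 47.7 − 7.2·1 = 40.5.
Δq = 1.2652 − 1 = 0.2652; wedge = 40.5 − 37 = 3.5.
The triangle = ½ × 0.2652 × 3.5 = $0.46 thousand.

$0.46 thousand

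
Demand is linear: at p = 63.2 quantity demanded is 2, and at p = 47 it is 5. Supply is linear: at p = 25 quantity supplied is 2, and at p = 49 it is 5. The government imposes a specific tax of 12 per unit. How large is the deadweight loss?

5.37

Demand slope = (47 − 63.2)/(5 − 2) = −5.4, so p = 74 − 5.4q.
Supply slope = (49 − 25)/(5 − 2) = 8, so p = 9 + 8q.
Competitive equilibrium: 74 − 5.4q = 9 + 8q → q* = 4.8507, p* = 47.806.
With the tax, the buyer price exceeds the seller price by 12: (74 − 5.4q) − (9 + 8q) = 12 → q' = 3.9552.
Δq = 4.8507 − 3.9552 = 0.8955; the wedge equals the tax, 12.
The triangle = ½ × 0.8955 × 12 = 5.37.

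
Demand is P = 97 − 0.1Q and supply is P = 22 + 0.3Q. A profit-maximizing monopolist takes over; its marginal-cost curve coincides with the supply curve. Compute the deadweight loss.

Competitive equilibrium: 97 − 0.1Q = 22 + 0.3Q → Q* = 187.5, P* = 78.25.
Marginal revenue: MR = 97 − 0.2Q. Set MR = MC: 97 − 0.2Q = 22 + 0.3Q → Q_m = 150.
Price P_m = 97 − 0.1·150 = 82; MC(Q_m) = 22 + 0.3·150 = 67.
Competitive Q* = 187.5, so ΔQ = 37.5; wedge = 82 − 67 = 15.
DWL = ½ × 37.5 × 15 = 281.25.

281.25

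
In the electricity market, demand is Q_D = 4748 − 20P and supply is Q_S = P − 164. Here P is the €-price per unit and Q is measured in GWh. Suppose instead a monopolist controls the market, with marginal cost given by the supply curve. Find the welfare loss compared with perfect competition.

In inverse form: demand P = 237.4 − 0.05Q, supply P = 164 + Q.
Competitive equilibrium: 237.4 − 0.05Q = 164 + Q → Q* = 69.9048, P* = 233.9048.
Marginal revenue: MR = 237.4 − 0.1Q. Set MR = MC: 237.4 − 0.1Q = 164 + Q → Q_m = 66.7273.
Price P_m = 237.4 − 0.05·66.7273 = 234.0636; MC(Q_m) = 164 + 1·66.7273 = 230.7273.
Competitive Q* = 69.9048, so ΔQ = 3.1775; wedge = 234.0636 − 230.7273 = 3.3363.
Welfare loss = ½ × 3.1775 × 3.3363 = €5.30.

€5.30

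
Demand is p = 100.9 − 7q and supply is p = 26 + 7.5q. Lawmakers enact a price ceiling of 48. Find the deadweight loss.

36.12

Competitive equilibrium: 100.9 − 7q = 26 + 7.5q → q* = 5.1655, p* = 64.7414.
At the ceiling p = 48, quantity supplied = (48 − 26)/7.5 = 2.9333.
Willingness to pay at q' = 2.9333: 100.9 − 7·2.9333 = 80.3669.
Δq = 5.1655 − 2.9333 = 2.2322; wedge = 80.3669 − 48 = 32.3669.
The triangle = ½ × 2.2322 × 32.3669 = 36.12.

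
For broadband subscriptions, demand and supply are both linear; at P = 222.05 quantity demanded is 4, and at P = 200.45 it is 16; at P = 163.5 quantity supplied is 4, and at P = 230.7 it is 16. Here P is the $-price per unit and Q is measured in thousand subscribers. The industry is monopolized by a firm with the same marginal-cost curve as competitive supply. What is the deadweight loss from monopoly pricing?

Demand slope = (200.45 − 222.05)/(16 − 4) = −1.8, so P = 229.25 − 1.8Q.
Supply slope = (230.7 − 163.5)/(16 − 4) = 5.6, so P = 141.1 + 5.6Q.
Competitive equilibrium: 229.25 − 1.8Q = 141.1 + 5.6Q → Q* = 11.9122, P* = 207.8081.
Marginal revenue: MR = 229.25 − 3.6Q. Set MR = MC: 229.25 − 3.6Q = 141.1 + 5.6Q → Q_m = 9.5815.
Price P_m = 229.25 − 1.8·9.5815 = 212.0033; MC(Q_m) = 141.1 + 5.6·9.5815 = 194.7564.
Competitive Q* = 11.9122, so ΔQ = 2.3307; wedge = 212.0033 − 194.7564 = 17.2469.
The triangle = ½ × 2.3307 × 17.2469 = $20.10 thousand.

$20.10 thousand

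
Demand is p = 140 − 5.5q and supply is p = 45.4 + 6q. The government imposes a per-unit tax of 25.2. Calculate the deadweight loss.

27.61

Competitive equilibrium: 140 − 5.5q = 45.4 + 6q → q* = 8.2261, p* = 94.7565.
With the tax, the buyer price exceeds the seller price by 25.2: (140 − 5.5q) − (45.4 + 6q) = 25.2 → q' = 6.0348.
Δq = 8.2261 − 6.0348 = 2.1913; the wedge equals the tax, 25.2.
DWL = ½ × 2.1913 × 25.2 = 27.61.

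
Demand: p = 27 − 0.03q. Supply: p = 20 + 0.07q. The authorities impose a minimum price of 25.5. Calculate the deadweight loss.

20

Competitive equilibrium: 27 − 0.03q = 20 + 0.07q → q* = 70, p* = 24.9.
At the floor p = 25.5, quantity demanded = (27 − 25.5)/0.03 = 50.
Sellers' marginal cost at q' = 50: 20 + 0.07·50 = 23.5.
Δq = 70 − 50 = 20; wedge = 25.5 − 23.5 = 2.
Deadweight loss = ½ × 20 × 2 = 20.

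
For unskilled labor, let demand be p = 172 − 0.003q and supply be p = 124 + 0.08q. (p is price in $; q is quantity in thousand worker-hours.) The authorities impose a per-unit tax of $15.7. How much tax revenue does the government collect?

$6109.76 thousand

Competitive equilibrium: 172 − 0.003q = 124 + 0.08q → q* = 578.3133, p* = 170.2651.
With the tax, the buyer price exceeds the seller price by 15.7: (172 − 0.003q) − (124 + 0.08q) = 15.7 → q' = 389.1566.
Tax revenue = 15.7 × 389.1566 = $6109.76 thousand.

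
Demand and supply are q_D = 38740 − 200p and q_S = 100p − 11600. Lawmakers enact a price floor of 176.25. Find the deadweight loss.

21420.75

In inverse form: demand p = 193.7 − 0.005q, supply p = 116 + 0.01q.
Competitive equilibrium: 193.7 − 0.005q = 116 + 0.01q → q* = 5180, p* = 167.8.
At the floor p = 176.25, quantity demanded = (193.7 − 176.25)/0.005 = 3490.
Sellers' marginal cost at q' = 3490: 116 + 0.01·3490 = 150.9.
Δq = 5180 − 3490 = 1690; wedge = 176.25 − 150.9 = 25.35.
Deadweight loss = ½ × 1690 × 25.35 = 21420.75.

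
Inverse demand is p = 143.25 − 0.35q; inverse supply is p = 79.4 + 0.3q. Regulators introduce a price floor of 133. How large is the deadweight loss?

1544.86

Competitive equilibrium: 143.25 − 0.35q = 79.4 + 0.3q → q* = 98.2308, p* = 108.8692.
At the floor p = 133, quantity demanded = (143.25 − 133)/0.35 = 29.2857.
Sellers' marginal cost at q' = 29.2857: 79.4 + 0.3·29.2857 = 88.1857.
Δq = 98.2308 − 29.2857 = 68.9451; wedge = 133 − 88.1857 = 44.8143.
Welfare loss = ½ × 68.9451 × 44.8143 = 1544.86.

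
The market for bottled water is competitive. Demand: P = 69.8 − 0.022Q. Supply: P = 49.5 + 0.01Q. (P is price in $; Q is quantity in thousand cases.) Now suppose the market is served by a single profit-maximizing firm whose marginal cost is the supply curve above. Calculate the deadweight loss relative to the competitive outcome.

$1068.73 thousand

Competitive equilibrium: 69.8 − 0.022Q = 49.5 + 0.01Q → Q* = 634.375, P* = 55.8438.
Marginal revenue: MR = 69.8 − 0.044Q. Set MR = MC: 69.8 − 0.044Q = 49.5 + 0.01Q → Q_m = 375.9259.
Price P_m = 69.8 − 0.022·375.9259 = 61.5296; MC(Q_m) = 49.5 + 0.01·375.9259 = 53.2593.
Competitive Q* = 634.375, so ΔQ = 258.4491; wedge = 61.5296 − 53.2593 = 8.2703.
DWL = ½ × 258.4491 × 8.2703 = $1068.73 thousand.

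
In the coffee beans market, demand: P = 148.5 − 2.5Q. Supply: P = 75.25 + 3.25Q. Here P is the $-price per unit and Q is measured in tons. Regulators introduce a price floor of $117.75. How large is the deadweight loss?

Competitive equilibrium: 148.5 − 2.5Q = 75.25 + 3.25Q → Q* = 12.7391, P* = 116.6522.
At the floor P = 117.75, quantity demanded = (148.5 − 117.75)/2.5 = 12.3.
Sellers' marginal cost at Q' = 12.3: 75.25 + 3.25·12.3 = 115.225.
ΔQ = 12.7391 − 12.3 = 0.4391; wedge = 117.75 − 115.225 = 2.525.
The triangle = ½ × 0.4391 × 2.525 = $0.55.

$0.55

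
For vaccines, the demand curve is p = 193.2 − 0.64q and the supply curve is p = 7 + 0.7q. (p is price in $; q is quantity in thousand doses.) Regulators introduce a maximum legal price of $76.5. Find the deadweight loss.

Competitive equilibrium: 193.2 − 0.64q = 7 + 0.7q → q* = 138.9552, p* = 104.2687.
At the ceiling p = 76.5, quantity supplied = (76.5 − 7)/0.7 = 99.2857.
Willingness to pay at q' = 99.2857: 193.2 − 0.64·99.2857 = 129.6572.
Δq = 138.9552 − 99.2857 = 39.6695; wedge = 129.6572 − 76.5 = 53.1572.
Deadweight loss = ½ × 39.6695 × 53.1572 = $1054.36 thousand.

$1054.36 thousand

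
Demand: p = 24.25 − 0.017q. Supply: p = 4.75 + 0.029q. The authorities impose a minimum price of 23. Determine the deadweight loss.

2823.68

Competitive equilibrium: 24.25 − 0.017q = 4.75 + 0.029q → q* = 423.91304, p* = 17.04348.
At the floor p = 23, quantity demanded = (24.25 − 23)/0.017 = 73.52941.
Sellers' marginal cost at q' = 73.52941: 4.75 + 0.029·73.52941 = 6.88235.
Δq = 423.91304 − 73.52941 = 350.38363; wedge = 23 − 6.88235 = 16.11765.
Deadweight loss = ½ × 350.38363 × 16.11765 = 2823.68.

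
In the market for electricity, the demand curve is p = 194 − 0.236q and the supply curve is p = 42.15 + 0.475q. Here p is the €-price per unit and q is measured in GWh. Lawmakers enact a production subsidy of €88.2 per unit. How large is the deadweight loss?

€5470.63

Competitive equilibrium: 194 − 0.236q = 42.15 + 0.475q → q* = 213.57243, p* = 143.59691.
The subsidy lowers effective supply by 88.2: p = 0.475q − 46.05.
New quantity: 194 − 0.236q = 0.475q − 46.05 → q' = 337.62307.
Overproduction Δq = 337.62307 − 213.57243 = 124.05064; wedge = subsidy = 88.2.
Deadweight loss = ½ × 124.05064 × 88.2 = €5470.63.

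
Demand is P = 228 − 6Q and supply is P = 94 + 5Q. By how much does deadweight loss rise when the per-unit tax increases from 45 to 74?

156.86

Competitive equilibrium: 228 − 6Q = 94 + 5Q → Q* = 12.1818, P* = 154.9091.
For a per-unit tax t: ΔQ = t/11, so DWL = ½·t·(t/11) = t²/22.
At t = 45: DWL = 92.045. At t = 74: DWL = 248.909.
Increase = 248.909 − 92.045 = 156.86.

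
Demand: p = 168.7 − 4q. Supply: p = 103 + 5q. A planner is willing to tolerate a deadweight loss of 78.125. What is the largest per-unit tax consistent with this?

37.5

Competitive equilibrium: 168.7 − 4q = 103 + 5q → q* = 7.3, p* = 139.5.
A tax t gives Δq = t/9 and wedge t, so DWL = t²/18.
t²/18 = 78.125 → t² = 1406.25 → t = 37.5.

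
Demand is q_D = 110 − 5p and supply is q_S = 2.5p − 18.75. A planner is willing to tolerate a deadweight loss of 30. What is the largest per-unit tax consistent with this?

In inverse form: demand p = 22 − 0.2q, supply p = 7.5 + 0.4q.
Competitive equilibrium: 22 − 0.2q = 7.5 + 0.4q → q* = 24.1667, p* = 17.1667.
A tax t gives Δq = t/0.6 and wedge t, so DWL = t²/1.2.
t²/1.2 = 30 → t² = 36 → t = 6.

6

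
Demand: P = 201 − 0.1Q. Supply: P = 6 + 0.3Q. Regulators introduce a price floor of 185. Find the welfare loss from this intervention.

21451.25

Competitive equilibrium: 201 − 0.1Q = 6 + 0.3Q → Q* = 487.5, P* = 152.25.
At the floor P = 185, quantity demanded = (201 − 185)/0.1 = 160.
Sellers' marginal cost at Q' = 160: 6 + 0.3·160 = 54.
ΔQ = 487.5 − 160 = 327.5; wedge = 185 − 54 = 131.
Welfare loss = ½ × 327.5 × 131 = 21451.25.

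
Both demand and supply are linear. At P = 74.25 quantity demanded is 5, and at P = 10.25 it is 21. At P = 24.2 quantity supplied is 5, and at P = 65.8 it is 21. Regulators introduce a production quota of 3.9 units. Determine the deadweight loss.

Demand slope = (10.25 − 74.25)/(21 − 5) = −4, so P = 94.25 − 4Q.
Supply slope = (65.8 − 24.2)/(21 − 5) = 2.6, so P = 11.2 + 2.6Q.
Competitive equilibrium: 94.25 − 4Q = 11.2 + 2.6Q → Q* = 12.5833, P* = 43.9167.
At Q = 3.9: demand price = 94.25 − 4·3.9 = 78.65; supply price = 11.2 + 2.6·3.9 = 21.34.
ΔQ = 12.5833 − 3.9 = 8.6833; wedge = 78.65 − 21.34 = 57.31.
DWL = ½ × 8.6833 × 57.31 = 248.82.

248.82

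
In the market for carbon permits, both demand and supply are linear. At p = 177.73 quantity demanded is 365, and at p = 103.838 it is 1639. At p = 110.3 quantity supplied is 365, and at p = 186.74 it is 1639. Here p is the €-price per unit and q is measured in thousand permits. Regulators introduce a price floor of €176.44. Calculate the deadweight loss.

€17795.57 thousand

Demand slope = (103.838 − 177.73)/(1639 − 365) = −0.058, so p = 198.9 − 0.058q.
Supply slope = (186.74 − 110.3)/(1639 − 365) = 0.06, so p = 88.4 + 0.06q.
Competitive equilibrium: 198.9 − 0.058q = 88.4 + 0.06q → q* = 936.4407, p* = 144.5864.
At the floor p = 176.44, quantity demanded = (198.9 − 176.44)/0.058 = 387.2414.
Sellers' marginal cost at q' = 387.2414: 88.4 + 0.06·387.2414 = 111.6345.
Δq = 936.4407 − 387.2414 = 549.1993; wedge = 176.44 − 111.6345 = 64.8055.
The triangle = ½ × 549.1993 × 64.8055 = €17795.57 thousand.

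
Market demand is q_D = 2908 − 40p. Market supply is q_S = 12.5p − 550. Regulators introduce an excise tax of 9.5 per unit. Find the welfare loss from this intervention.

429.76

In inverse form: demand p = 72.7 − 0.025q, supply p = 44 + 0.08q.
Competitive equilibrium: 72.7 − 0.025q = 44 + 0.08q → q* = 273.3333, p* = 65.8667.
With the tax, the buyer price exceeds the seller price by 9.5: (72.7 − 0.025q) − (44 + 0.08q) = 9.5 → q' = 182.8571.
Δq = 273.3333 − 182.8571 = 90.4762; the wedge equals the tax, 9.5.
Welfare loss = ½ × 90.4762 × 9.5 = 429.76.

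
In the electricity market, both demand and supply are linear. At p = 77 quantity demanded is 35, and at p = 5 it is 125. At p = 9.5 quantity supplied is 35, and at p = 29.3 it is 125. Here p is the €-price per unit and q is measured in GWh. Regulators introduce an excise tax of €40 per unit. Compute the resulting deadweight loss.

€784.31

Demand slope = (5 − 77)/(125 − 35) = −0.8, so p = 105 − 0.8q.
Supply slope = (29.3 − 9.5)/(125 − 35) = 0.22, so p = 1.8 + 0.22q.
Competitive equilibrium: 105 − 0.8q = 1.8 + 0.22q → q* = 101.1765, p* = 24.0588.
With the tax, the buyer price exceeds the seller price by 40: (105 − 0.8q) − (1.8 + 0.22q) = 40 → q' = 61.9608.
Δq = 101.1765 − 61.9608 = 39.2157; the wedge equals the tax, 40.
Welfare loss = ½ × 39.2157 × 40 = €784.31.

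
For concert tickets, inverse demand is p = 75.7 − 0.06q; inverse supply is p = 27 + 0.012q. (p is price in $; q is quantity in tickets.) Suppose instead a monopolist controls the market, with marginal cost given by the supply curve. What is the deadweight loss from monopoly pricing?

$3402.91

Competitive equilibrium: 75.7 − 0.06q = 27 + 0.012q → q* = 676.38889, p* = 35.11667.
Marginal revenue: MR = 75.7 − 0.12q. Set MR = MC: 75.7 − 0.12q = 27 + 0.012q → q_m = 368.93939.
Price p_m = 75.7 − 0.06·368.93939 = 53.56364; MC(q_m) = 27 + 0.012·368.93939 = 31.42727.
Competitive q* = 676.38889, so Δq = 307.4495; wedge = 53.56364 − 31.42727 = 22.13637.
The triangle = ½ × 307.4495 × 22.13637 = $3402.91.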